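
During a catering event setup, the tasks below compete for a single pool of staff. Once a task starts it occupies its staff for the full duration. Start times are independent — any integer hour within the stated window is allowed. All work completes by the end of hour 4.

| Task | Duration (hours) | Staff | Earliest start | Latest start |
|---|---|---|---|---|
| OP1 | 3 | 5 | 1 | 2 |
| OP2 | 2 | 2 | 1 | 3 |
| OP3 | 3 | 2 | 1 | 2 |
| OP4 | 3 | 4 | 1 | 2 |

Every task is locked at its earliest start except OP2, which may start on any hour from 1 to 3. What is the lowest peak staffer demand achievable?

13

OP2@1: h1:13  h2:13  h3:11  h4:0 → peak 13
OP2@2: h1:11  h2:13  h3:13  h4:0 → peak 13
OP2@3: h1:11  h2:11  h3:13  h4:2 → peak 13
Best is OP2@1, peak 13.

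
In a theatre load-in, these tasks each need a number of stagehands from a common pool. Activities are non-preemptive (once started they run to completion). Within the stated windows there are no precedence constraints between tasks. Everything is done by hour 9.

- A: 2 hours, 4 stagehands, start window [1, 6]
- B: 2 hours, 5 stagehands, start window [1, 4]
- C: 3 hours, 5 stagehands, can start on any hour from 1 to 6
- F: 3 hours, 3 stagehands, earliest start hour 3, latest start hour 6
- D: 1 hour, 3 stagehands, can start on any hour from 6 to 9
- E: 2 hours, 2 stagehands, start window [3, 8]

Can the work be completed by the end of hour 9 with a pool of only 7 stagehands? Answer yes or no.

yes

Schedule A@3, B@1, C@6, F@3, D@9, E@5: h1:5  h2:5  h3:7  h4:7  h5:5  h6:7  h7:5  h8:5  h9:3 — peak 7 ≤ 7.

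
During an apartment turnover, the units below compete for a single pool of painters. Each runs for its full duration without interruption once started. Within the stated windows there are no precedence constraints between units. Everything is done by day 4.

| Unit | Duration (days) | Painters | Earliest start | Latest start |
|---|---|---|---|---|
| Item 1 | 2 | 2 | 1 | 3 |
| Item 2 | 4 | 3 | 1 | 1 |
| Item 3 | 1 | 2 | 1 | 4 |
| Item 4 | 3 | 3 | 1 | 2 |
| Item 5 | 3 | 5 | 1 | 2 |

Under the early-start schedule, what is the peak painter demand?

15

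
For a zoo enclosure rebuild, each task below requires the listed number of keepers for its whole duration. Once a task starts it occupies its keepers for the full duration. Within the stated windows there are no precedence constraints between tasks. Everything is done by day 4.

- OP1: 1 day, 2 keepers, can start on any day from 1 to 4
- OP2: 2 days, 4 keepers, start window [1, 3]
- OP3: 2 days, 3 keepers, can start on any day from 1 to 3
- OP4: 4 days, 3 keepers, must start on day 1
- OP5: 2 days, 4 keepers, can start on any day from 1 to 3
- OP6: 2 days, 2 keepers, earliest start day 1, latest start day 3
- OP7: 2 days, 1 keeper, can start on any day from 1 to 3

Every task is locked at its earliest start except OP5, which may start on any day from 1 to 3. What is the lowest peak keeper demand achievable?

15

OP5@1: d1:19  d2:17  d3:3  d4:3 → peak 19
OP5@2: d1:15  d2:17  d3:7  d4:3 → peak 17
OP5@3: d1:15  d2:13  d3:7  d4:7 → peak 15
Best is OP5@3, peak 15.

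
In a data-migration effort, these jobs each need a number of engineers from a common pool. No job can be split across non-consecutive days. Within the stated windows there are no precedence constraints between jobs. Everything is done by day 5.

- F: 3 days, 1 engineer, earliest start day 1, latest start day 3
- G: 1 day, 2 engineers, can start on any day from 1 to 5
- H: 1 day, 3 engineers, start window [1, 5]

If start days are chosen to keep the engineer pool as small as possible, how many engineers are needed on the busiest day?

3

Early-start (F@1, G@1, H@1) gives peak 6: d1:6  d2:1  d3:1  d4:0  d5:0.
Shift H→4.
Schedule F@1, G@1, H@4: d1:3  d2:1  d3:1  d4:3  d5:0 — peak 3.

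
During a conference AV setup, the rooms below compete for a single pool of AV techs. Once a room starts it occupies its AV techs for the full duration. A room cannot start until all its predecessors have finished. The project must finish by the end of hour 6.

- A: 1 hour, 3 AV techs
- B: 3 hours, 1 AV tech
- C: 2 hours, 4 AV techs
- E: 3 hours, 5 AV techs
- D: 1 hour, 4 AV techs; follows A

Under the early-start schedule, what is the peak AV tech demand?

14

Early-start schedule: A@1, B@1, C@1, E@1, D@2.
Load per hour: hour 1: 13, hour 2: 14, hour 3: 6, hour 4: 0, hour 5: 0, hour 6: 0.
Peak is 14.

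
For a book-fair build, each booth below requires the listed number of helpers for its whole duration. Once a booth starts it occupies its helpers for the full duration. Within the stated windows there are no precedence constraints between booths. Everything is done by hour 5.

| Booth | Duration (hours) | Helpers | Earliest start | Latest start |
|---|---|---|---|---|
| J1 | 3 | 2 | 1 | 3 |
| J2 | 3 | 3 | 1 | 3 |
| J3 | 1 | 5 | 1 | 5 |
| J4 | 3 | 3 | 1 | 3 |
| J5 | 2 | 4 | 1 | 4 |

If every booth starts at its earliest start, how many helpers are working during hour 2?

At early start, hour 2 has: J1, J2, J4, J5.
Demand: 2 + 3 + 3 + 4 = 12.

12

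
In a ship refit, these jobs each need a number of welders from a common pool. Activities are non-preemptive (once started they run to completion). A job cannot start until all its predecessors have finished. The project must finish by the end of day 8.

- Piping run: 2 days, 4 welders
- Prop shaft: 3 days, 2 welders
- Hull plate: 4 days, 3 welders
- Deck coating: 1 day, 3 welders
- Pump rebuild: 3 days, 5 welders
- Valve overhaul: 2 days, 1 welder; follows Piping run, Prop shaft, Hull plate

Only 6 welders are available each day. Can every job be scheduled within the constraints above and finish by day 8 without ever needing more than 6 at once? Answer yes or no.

The minimum achievable peak is 7; 6 < 7, so no feasible schedule stays within the cap.

no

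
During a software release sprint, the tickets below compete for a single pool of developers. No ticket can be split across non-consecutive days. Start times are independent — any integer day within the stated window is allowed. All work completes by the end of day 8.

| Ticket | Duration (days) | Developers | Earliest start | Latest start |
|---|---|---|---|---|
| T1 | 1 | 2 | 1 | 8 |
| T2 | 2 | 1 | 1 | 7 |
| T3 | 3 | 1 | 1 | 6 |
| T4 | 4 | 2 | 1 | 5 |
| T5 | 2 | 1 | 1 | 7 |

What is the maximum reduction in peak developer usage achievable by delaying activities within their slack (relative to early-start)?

4

Early-start peak: d1:7  d2:5  d3:3  d4:2  d5:0  d6:0  d7:0  d8:0 ⇒ 7.
Leveled (T1@1, T2@1, T3@2, T4@3, T5@5): d1:3  d2:2  d3:3  d4:3  d5:3  d6:3  d7:0  d8:0 ⇒ 3.
Reduction 7 − 3 = 4.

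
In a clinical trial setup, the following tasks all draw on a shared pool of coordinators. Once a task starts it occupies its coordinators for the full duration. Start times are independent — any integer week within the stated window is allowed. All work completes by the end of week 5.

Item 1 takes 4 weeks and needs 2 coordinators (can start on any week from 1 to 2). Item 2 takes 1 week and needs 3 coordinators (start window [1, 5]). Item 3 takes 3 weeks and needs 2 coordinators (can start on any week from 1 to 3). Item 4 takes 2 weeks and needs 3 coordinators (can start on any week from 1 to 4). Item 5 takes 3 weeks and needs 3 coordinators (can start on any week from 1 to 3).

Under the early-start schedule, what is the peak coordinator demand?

Early-start schedule: Item 1@1, Item 2@1, Item 3@1, Item 4@1, Item 5@1.
Load per week: week 1: 13, week 2: 10, week 3: 7, week 4: 2, week 5: 0.
Peak is 13.

13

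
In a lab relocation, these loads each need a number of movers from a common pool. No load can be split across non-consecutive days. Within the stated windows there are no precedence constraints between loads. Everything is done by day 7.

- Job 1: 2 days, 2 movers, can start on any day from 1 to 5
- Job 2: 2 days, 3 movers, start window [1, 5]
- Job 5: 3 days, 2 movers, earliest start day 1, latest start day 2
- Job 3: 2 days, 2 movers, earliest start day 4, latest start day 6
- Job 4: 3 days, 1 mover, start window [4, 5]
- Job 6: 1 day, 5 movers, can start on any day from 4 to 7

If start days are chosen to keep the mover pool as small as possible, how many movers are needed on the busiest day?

Early-start (Job 1@1, Job 2@1, Job 5@1, Job 3@4, Job 4@4, Job 6@4) gives peak 8: d1:7  d2:7  d3:2  d4:8  d5:3  d6:1  d7:0.
Shift Job 2→3, Job 3→5, Job 6→7.
Schedule Job 1@1, Job 2@3, Job 5@1, Job 3@5, Job 4@4, Job 6@7: d1:4  d2:4  d3:5  d4:4  d5:3  d6:3  d7:5 — peak 5.

5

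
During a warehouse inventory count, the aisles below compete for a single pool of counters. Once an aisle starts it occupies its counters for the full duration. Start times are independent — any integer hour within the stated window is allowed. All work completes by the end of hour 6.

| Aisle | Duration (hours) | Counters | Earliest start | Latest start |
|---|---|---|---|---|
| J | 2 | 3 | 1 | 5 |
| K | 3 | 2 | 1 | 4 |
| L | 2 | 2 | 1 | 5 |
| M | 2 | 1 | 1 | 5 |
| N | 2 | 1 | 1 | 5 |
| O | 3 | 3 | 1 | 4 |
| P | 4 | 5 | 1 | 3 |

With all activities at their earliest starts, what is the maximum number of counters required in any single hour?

17

Early-start schedule: J@1, K@1, L@1, M@1, N@1, O@1, P@1.
Load per hour: hour 1: 17, hour 2: 17, hour 3: 10, hour 4: 5, hour 5: 0, hour 6: 0.
Peak is 17.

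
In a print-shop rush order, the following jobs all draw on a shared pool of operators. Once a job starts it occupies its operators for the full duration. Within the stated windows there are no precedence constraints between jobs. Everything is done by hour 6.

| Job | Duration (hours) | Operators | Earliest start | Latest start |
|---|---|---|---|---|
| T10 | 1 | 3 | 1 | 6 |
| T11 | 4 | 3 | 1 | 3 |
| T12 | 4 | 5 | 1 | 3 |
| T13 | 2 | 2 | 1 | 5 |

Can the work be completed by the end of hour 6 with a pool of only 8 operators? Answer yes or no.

yes

Schedule T10@1, T11@1, T12@2, T13@5: h1:6  h2:8  h3:8  h4:8  h5:7  h6:2 — peak 8 ≤ 8.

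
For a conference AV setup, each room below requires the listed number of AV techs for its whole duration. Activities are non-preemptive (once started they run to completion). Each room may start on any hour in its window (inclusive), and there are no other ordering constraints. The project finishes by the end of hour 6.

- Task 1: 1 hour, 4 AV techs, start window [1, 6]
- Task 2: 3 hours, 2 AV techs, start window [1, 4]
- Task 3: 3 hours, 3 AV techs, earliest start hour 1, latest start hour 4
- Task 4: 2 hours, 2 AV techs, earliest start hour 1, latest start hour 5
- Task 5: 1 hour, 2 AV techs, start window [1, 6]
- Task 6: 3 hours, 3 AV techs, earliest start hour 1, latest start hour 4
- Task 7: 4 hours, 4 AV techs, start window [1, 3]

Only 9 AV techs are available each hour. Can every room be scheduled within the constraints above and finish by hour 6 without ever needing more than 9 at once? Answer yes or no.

Schedule Task 1@1, Task 2@1, Task 3@1, Task 4@4, Task 5@2, Task 6@4, Task 7@3: h1:9  h2:7  h3:9  h4:9  h5:9  h6:7 — peak 9 ≤ 9.

yes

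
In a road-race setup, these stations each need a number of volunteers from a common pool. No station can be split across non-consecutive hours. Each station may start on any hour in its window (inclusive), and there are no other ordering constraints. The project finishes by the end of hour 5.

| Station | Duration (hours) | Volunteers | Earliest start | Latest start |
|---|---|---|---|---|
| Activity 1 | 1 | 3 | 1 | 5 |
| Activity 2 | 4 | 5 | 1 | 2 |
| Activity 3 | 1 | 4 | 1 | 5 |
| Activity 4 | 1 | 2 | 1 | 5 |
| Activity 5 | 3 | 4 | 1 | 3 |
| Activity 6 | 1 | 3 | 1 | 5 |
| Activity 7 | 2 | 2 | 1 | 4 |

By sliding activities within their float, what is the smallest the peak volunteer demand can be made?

Early-start (Activity 1@1, Activity 2@1, Activity 3@1, Activity 4@1, Activity 5@1, Activity 6@1, Activity 7@1) gives peak 23: h1:23  h2:11  h3:9  h4:5  h5:0.
Shift Activity 3→5, Activity 4→5, Activity 5→3, Activity 6→2.
Schedule Activity 1@1, Activity 2@1, Activity 3@5, Activity 4@5, Activity 5@3, Activity 6@2, Activity 7@1: h1:10  h2:10  h3:9  h4:9  h5:10 — peak 10.
Total volunteer-hours = 48 over 5 hours ⇒ peak ≥ ⌈48/5⌉ = 10, so 10 is optimal.

10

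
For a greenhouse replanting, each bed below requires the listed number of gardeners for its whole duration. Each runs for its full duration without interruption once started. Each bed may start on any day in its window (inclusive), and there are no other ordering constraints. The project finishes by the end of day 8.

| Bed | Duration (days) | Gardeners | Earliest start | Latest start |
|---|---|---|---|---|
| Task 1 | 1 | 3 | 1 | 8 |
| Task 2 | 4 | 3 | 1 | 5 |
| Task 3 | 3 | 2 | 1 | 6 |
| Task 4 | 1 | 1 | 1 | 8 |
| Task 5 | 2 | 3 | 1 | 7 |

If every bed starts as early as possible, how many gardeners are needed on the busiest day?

12

Early-start schedule: Task 1@1, Task 2@1, Task 3@1, Task 4@1, Task 5@1.
Load per day: day 1: 12, day 2: 8, day 3: 5, day 4: 3, day 5: 0, day 6: 0, day 7: 0, day 8: 0.
Peak is 12.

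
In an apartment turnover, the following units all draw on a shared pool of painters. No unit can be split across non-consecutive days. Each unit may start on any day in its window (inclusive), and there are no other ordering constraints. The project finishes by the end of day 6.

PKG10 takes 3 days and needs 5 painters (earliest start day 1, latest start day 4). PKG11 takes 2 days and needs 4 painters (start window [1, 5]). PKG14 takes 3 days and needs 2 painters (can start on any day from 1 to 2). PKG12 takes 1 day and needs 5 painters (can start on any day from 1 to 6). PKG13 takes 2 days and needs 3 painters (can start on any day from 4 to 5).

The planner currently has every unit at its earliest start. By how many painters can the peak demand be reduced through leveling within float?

Early-start peak: d1:16  d2:11  d3:7  d4:3  d5:3  d6:0 ⇒ 16.
Leveled (PKG10@1, PKG11@4, PKG14@1, PKG12@6, PKG13@4): d1:7  d2:7  d3:7  d4:7  d5:7  d6:5 ⇒ 7.
Reduction 16 − 7 = 9.

9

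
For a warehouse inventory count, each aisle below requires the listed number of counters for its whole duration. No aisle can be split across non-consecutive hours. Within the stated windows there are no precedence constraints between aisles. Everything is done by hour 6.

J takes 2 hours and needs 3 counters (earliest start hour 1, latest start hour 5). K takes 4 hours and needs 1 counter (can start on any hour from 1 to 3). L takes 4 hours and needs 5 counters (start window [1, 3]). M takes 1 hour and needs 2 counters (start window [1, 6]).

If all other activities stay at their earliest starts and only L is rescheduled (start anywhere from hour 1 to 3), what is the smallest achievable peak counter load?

6

L@1: h1:11  h2:9  h3:6  h4:6  h5:0  h6:0 → peak 11
L@2: h1:6  h2:9  h3:6  h4:6  h5:5  h6:0 → peak 9
L@3: h1:6  h2:4  h3:6  h4:6  h5:5  h6:5 → peak 6
Best is L@3, peak 6.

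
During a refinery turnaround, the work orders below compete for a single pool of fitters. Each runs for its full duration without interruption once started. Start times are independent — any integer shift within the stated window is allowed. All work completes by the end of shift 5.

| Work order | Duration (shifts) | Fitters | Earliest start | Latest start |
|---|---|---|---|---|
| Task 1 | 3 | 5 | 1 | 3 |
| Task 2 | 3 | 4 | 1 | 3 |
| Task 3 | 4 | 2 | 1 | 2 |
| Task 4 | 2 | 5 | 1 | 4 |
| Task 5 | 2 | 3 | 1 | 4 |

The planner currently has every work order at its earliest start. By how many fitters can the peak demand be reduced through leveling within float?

8

Early-start peak: s1:19  s2:19  s3:11  s4:2  s5:0 ⇒ 19.
Leveled (Task 1@1, Task 2@1, Task 3@1, Task 4@4, Task 5@4): s1:11  s2:11  s3:11  s4:10  s5:8 ⇒ 11.
Reduction 19 − 11 = 8.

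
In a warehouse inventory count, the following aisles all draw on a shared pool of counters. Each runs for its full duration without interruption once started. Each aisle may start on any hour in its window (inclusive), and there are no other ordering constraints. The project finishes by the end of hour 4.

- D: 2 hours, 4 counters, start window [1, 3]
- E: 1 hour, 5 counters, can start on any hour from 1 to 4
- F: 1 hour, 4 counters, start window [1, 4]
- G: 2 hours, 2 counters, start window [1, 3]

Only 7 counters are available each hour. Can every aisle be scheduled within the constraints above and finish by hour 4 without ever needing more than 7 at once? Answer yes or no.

yes

Schedule D@1, E@3, F@4, G@1: h1:6  h2:6  h3:5  h4:4 — peak 6 ≤ 7.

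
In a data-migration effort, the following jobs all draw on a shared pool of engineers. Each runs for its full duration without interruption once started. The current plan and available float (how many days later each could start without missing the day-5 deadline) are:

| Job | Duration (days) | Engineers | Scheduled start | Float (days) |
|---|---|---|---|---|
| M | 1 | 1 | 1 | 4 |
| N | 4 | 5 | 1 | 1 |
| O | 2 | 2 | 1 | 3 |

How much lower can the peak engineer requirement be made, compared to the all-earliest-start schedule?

Early-start peak: d1:8  d2:7  d3:5  d4:5  d5:0 ⇒ 8.
Leveled (M@1, N@1, O@2): d1:6  d2:7  d3:7  d4:5  d5:0 ⇒ 7.
Reduction 8 − 7 = 1.

1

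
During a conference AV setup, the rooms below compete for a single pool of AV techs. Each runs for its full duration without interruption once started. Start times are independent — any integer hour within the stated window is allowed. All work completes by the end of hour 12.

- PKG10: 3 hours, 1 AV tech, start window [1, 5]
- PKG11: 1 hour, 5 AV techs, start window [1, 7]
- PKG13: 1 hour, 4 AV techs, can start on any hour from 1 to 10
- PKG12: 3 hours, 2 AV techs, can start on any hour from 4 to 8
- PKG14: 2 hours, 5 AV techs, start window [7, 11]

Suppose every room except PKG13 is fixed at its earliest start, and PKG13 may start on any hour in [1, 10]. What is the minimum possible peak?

PKG13@1: h1:10  h2:1  h3:1  h4:2  h5:2  h6:2  h7:5  h8:5  h9:0  h10:0  h11:0  h12:0 → peak 10
PKG13@2: h1:6  h2:5  h3:1  h4:2  h5:2  h6:2  h7:5  h8:5  h9:0  h10:0  h11:0  h12:0 → peak 6
PKG13@3: h1:6  h2:1  h3:5  h4:2  h5:2  h6:2  h7:5  h8:5  h9:0  h10:0  h11:0  h12:0 → peak 6
PKG13@4: h1:6  h2:1  h3:1  h4:6  h5:2  h6:2  h7:5  h8:5  h9:0  h10:0  h11:0  h12:0 → peak 6
PKG13@5: h1:6  h2:1  h3:1  h4:2  h5:6  h6:2  h7:5  h8:5  h9:0  h10:0  h11:0  h12:0 → peak 6
PKG13@6: h1:6  h2:1  h3:1  h4:2  h5:2  h6:6  h7:5  h8:5  h9:0  h10:0  h11:0  h12:0 → peak 6
PKG13@7: h1:6  h2:1  h3:1  h4:2  h5:2  h6:2  h7:9  h8:5  h9:0  h10:0  h11:0  h12:0 → peak 9
PKG13@8: h1:6  h2:1  h3:1  h4:2  h5:2  h6:2  h7:5  h8:9  h9:0  h10:0  h11:0  h12:0 → peak 9
PKG13@9: h1:6  h2:1  h3:1  h4:2  h5:2  h6:2  h7:5  h8:5  h9:4  h10:0  h11:0  h12:0 → peak 6
PKG13@10: h1:6  h2:1  h3:1  h4:2  h5:2  h6:2  h7:5  h8:5  h9:0  h10:4  h11:0  h12:0 → peak 6
Best is PKG13@2, peak 6.

6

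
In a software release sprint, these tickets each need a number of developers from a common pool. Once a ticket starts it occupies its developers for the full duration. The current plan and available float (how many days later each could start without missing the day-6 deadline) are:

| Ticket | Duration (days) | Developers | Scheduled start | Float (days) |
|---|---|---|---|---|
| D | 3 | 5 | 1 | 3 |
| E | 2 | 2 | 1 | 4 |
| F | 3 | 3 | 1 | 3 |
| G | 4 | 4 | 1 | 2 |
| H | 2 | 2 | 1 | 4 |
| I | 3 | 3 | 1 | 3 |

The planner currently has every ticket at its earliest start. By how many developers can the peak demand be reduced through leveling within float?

Early-start peak: d1:19  d2:19  d3:15  d4:4  d5:0  d6:0 ⇒ 19.
Leveled (D@1, E@1, F@4, G@3, H@1, I@4): d1:9  d2:9  d3:9  d4:10  d5:10  d6:10 ⇒ 10.
Reduction 19 − 10 = 9.

9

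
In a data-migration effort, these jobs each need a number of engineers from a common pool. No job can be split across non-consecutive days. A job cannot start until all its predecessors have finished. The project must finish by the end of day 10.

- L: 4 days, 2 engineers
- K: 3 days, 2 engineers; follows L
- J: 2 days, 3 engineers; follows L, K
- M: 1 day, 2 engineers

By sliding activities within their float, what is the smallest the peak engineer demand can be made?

Early-start (L@1, K@5, J@8, M@1) gives peak 4: d1:4  d2:2  d3:2  d4:2  d5:2  d6:2  d7:2  d8:3  d9:3  d10:0.
Shift M→10.
Schedule L@1, K@5, J@8, M@10: d1:2  d2:2  d3:2  d4:2  d5:2  d6:2  d7:2  d8:3  d9:3  d10:2 — peak 3.
Total engineer-days = 22 over 10 days ⇒ peak ≥ ⌈22/10⌉ = 3, so 3 is optimal.

3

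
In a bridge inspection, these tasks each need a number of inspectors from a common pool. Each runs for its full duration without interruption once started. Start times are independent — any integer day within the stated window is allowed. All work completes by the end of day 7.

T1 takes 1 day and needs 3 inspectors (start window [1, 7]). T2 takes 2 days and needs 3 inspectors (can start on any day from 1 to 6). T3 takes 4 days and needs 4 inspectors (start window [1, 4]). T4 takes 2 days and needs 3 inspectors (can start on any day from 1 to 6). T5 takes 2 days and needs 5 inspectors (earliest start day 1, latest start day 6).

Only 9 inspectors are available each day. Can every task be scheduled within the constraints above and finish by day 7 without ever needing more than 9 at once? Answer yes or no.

yes

Schedule T1@1, T2@1, T3@2, T4@3, T5@6: d1:6  d2:7  d3:7  d4:7  d5:4  d6:5  d7:5 — peak 7 ≤ 9.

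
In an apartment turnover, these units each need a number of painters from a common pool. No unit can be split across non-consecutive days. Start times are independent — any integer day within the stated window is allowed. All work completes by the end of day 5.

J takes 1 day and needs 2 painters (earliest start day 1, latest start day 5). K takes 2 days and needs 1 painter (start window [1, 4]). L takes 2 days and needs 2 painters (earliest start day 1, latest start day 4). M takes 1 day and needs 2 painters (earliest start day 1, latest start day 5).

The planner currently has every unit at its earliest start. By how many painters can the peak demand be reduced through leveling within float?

Early-start peak: d1:7  d2:3  d3:0  d4:0  d5:0 ⇒ 7.
Leveled (J@1, K@1, L@2, M@4): d1:3  d2:3  d3:2  d4:2  d5:0 ⇒ 3.
Reduction 7 − 3 = 4.

4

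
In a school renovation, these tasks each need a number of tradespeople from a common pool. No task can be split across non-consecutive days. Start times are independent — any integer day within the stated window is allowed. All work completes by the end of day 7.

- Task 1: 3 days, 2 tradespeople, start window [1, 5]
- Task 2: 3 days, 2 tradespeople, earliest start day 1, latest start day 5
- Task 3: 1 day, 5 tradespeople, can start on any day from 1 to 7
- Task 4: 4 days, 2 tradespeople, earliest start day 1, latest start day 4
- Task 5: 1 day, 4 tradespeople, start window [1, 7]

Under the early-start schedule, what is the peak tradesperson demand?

15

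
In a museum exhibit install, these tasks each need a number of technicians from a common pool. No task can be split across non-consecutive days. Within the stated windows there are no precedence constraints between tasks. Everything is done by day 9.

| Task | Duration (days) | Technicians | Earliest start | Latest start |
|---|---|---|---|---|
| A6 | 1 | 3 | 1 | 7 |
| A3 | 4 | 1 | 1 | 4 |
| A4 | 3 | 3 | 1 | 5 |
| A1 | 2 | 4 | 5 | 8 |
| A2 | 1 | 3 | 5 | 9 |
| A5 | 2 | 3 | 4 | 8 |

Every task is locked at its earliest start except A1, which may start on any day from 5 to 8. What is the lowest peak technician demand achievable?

A1@5: d1:7  d2:4  d3:4  d4:4  d5:10  d6:4  d7:0  d8:0  d9:0 → peak 10
A1@6: d1:7  d2:4  d3:4  d4:4  d5:6  d6:4  d7:4  d8:0  d9:0 → peak 7
A1@7: d1:7  d2:4  d3:4  d4:4  d5:6  d6:0  d7:4  d8:4  d9:0 → peak 7
A1@8: d1:7  d2:4  d3:4  d4:4  d5:6  d6:0  d7:0  d8:4  d9:4 → peak 7
Best is A1@6, peak 7.

7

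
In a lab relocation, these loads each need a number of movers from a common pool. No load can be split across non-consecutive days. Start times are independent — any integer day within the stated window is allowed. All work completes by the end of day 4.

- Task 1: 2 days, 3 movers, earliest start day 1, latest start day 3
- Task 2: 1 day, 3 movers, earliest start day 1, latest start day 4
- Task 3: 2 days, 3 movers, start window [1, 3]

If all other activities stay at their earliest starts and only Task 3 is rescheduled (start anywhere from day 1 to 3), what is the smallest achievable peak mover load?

6

Task 3@1: d1:9  d2:6  d3:0  d4:0 → peak 9
Task 3@2: d1:6  d2:6  d3:3  d4:0 → peak 6
Task 3@3: d1:6  d2:3  d3:3  d4:3 → peak 6
Best is Task 3@2, peak 6.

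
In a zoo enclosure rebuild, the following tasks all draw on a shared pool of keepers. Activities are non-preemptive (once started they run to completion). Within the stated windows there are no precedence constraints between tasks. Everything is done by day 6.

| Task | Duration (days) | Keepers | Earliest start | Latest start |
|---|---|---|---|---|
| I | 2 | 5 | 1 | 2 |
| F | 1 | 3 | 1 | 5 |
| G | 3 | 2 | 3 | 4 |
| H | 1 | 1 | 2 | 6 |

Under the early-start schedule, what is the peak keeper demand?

Early-start schedule: I@1, F@1, G@3, H@2.
Load per day: day 1: 8, day 2: 6, day 3: 2, day 4: 2, day 5: 2, day 6: 0.
Peak is 8.

8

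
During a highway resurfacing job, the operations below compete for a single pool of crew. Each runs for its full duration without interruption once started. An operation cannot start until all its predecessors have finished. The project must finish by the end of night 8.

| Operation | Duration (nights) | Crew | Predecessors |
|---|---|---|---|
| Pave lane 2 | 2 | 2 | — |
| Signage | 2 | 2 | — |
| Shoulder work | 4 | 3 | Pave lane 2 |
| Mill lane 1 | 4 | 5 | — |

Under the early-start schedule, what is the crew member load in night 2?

At early start, night 2 has: Pave lane 2, Signage, Mill lane 1.
Demand: 2 + 2 + 5 = 9.

9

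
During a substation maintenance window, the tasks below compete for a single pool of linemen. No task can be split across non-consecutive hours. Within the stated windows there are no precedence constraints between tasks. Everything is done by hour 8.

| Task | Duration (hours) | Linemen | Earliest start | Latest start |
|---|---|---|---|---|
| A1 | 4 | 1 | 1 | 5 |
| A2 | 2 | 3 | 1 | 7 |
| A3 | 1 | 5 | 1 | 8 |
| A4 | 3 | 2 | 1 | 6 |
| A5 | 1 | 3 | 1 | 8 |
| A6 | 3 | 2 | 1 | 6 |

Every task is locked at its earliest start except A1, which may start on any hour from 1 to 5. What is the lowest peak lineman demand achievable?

15

A1@1: h1:16  h2:8  h3:5  h4:1  h5:0  h6:0  h7:0  h8:0 → peak 16
A1@2: h1:15  h2:8  h3:5  h4:1  h5:1  h6:0  h7:0  h8:0 → peak 15
A1@3: h1:15  h2:7  h3:5  h4:1  h5:1  h6:1  h7:0  h8:0 → peak 15
A1@4: h1:15  h2:7  h3:4  h4:1  h5:1  h6:1  h7:1  h8:0 → peak 15
A1@5: h1:15  h2:7  h3:4  h4:0  h5:1  h6:1  h7:1  h8:1 → peak 15
Best is A1@2, peak 15.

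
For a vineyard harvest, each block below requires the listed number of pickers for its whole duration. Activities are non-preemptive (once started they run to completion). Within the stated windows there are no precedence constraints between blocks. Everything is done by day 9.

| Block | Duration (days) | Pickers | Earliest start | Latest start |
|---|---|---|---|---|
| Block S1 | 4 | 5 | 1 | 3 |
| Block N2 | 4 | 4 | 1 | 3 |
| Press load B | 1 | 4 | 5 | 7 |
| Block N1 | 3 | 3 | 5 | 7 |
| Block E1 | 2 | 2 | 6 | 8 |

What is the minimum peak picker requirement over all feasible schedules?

Schedule Block S1@1, Block N2@1, Press load B@5, Block N1@5, Block E1@6: d1:9  d2:9  d3:9  d4:9  d5:7  d6:5  d7:5  d8:0  d9:0 — peak 9.

9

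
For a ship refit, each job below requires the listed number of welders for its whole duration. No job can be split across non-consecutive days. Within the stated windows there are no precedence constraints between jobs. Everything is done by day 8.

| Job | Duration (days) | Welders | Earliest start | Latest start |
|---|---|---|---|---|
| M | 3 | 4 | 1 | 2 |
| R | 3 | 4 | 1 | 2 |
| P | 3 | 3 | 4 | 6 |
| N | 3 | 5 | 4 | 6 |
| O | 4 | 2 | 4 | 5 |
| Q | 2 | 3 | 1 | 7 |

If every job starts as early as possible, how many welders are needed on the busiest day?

11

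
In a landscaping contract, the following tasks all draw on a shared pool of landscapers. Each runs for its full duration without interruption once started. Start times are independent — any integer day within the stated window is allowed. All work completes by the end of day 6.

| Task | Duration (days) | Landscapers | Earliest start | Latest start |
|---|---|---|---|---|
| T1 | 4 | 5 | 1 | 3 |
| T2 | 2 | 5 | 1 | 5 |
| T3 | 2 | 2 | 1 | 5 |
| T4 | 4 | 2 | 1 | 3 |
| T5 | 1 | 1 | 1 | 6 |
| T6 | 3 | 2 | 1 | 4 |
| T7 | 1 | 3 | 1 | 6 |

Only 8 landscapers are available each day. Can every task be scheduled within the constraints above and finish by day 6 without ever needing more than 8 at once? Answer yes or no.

Total landscaper-days = 52; over 6 days the average is 52/6 > 8, so some day must exceed 8.

no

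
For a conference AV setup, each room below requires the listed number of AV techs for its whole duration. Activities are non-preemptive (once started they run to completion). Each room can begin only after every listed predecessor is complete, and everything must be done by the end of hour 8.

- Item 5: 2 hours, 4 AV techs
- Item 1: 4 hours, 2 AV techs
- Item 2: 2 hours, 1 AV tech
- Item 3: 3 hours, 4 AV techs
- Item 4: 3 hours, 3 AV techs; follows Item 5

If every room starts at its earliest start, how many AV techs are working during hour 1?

11

At early start, hour 1 has: Item 5, Item 1, Item 2, Item 3.
Demand: 4 + 2 + 1 + 4 = 11.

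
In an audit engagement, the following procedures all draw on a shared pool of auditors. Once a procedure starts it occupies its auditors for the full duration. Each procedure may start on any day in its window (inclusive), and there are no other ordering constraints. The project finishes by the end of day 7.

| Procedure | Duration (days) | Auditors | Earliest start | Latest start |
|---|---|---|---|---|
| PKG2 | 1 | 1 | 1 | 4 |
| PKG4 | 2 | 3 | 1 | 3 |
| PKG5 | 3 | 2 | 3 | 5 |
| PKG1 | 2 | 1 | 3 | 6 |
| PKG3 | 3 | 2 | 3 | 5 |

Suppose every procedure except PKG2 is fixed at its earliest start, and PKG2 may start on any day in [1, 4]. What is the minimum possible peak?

PKG2@1: d1:4  d2:3  d3:5  d4:5  d5:4  d6:0  d7:0 → peak 5
PKG2@2: d1:3  d2:4  d3:5  d4:5  d5:4  d6:0  d7:0 → peak 5
PKG2@3: d1:3  d2:3  d3:6  d4:5  d5:4  d6:0  d7:0 → peak 6
PKG2@4: d1:3  d2:3  d3:5  d4:6  d5:4  d6:0  d7:0 → peak 6
Best is PKG2@1, peak 5.

5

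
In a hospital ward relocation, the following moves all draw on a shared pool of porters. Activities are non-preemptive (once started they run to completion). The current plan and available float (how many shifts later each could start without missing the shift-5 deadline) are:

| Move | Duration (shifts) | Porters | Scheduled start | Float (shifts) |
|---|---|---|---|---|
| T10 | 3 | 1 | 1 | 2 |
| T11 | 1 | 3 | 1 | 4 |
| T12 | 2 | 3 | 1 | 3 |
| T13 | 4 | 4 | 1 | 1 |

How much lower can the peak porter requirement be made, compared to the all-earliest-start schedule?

4

Early-start peak: s1:11  s2:8  s3:5  s4:4  s5:0 ⇒ 11.
Leveled (T10@1, T11@1, T12@4, T13@2): s1:4  s2:5  s3:5  s4:7  s5:7 ⇒ 7.
Reduction 11 − 7 = 4.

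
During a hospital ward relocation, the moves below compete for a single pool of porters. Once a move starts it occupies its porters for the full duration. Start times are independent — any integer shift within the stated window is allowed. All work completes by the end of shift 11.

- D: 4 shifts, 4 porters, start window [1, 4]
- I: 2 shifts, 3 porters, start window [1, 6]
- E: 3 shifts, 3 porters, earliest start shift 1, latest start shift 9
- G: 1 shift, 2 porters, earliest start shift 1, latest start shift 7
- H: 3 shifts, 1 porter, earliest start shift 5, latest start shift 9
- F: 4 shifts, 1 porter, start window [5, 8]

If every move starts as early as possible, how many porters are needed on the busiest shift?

Early-start schedule: D@1, I@1, E@1, G@1, H@5, F@5.
Load per shift: shift 1: 12, shift 2: 10, shift 3: 7, shift 4: 4, shift 5: 2, shift 6: 2, shift 7: 2, shift 8: 1, shift 9: 0, shift 10: 0, shift 11: 0.
Peak is 12.

12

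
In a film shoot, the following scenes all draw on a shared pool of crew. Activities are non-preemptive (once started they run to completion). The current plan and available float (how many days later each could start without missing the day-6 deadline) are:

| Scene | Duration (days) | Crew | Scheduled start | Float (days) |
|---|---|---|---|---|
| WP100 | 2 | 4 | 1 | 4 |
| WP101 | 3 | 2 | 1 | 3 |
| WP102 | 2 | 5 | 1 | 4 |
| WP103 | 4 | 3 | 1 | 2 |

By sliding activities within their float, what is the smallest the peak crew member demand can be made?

7

Early-start (WP100@1, WP101@1, WP102@1, WP103@1) gives peak 14: d1:14  d2:14  d3:5  d4:3  d5:0  d6:0.
Shift WP101→3, WP102→5.
Schedule WP100@1, WP101@3, WP102@5, WP103@1: d1:7  d2:7  d3:5  d4:5  d5:7  d6:5 — peak 7.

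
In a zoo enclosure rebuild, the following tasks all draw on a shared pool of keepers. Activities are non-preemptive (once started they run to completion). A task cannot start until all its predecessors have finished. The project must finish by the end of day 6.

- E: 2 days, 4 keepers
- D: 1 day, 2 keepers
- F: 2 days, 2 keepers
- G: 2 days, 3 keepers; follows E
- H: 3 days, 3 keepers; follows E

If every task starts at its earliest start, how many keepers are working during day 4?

6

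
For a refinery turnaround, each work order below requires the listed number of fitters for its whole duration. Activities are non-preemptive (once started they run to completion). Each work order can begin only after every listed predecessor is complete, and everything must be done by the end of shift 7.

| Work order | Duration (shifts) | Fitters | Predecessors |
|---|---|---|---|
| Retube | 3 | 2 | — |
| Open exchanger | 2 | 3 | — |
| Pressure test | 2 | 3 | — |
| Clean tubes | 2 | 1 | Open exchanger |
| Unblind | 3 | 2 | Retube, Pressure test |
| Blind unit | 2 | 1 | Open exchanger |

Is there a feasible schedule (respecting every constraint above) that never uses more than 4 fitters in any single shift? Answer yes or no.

no

The minimum achievable peak is 5; 4 < 5, so no feasible schedule stays within the cap.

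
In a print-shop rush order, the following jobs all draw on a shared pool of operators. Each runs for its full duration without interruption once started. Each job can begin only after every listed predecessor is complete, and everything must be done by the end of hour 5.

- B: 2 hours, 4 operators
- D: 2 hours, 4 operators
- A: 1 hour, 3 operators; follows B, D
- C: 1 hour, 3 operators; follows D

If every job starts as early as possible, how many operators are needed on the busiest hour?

Early-start schedule: B@1, D@1, A@3, C@3.
Load per hour: hour 1: 8, hour 2: 8, hour 3: 6, hour 4: 0, hour 5: 0.
Peak is 8.

8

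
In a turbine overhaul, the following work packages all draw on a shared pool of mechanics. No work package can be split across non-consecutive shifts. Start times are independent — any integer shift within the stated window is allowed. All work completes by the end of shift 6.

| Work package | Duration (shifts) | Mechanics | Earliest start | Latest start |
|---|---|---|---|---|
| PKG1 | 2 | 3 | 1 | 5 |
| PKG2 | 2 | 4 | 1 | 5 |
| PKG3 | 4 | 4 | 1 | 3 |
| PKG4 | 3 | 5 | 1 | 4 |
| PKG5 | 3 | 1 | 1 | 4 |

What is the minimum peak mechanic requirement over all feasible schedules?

Early-start (PKG1@1, PKG2@1, PKG3@1, PKG4@1, PKG5@1) gives peak 17: s1:17  s2:17  s3:10  s4:4  s5:0  s6:0.
Shift PKG3→3, PKG4→4.
Schedule PKG1@1, PKG2@1, PKG3@3, PKG4@4, PKG5@1: s1:8  s2:8  s3:5  s4:9  s5:9  s6:9 — peak 9.

9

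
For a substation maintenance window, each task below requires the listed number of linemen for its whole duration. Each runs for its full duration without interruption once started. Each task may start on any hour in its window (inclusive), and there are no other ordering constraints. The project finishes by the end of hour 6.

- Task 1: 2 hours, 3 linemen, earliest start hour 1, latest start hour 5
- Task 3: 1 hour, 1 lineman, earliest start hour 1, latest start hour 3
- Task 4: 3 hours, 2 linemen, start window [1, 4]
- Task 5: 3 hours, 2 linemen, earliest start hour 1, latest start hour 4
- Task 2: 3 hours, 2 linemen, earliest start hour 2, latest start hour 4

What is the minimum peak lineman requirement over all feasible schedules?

5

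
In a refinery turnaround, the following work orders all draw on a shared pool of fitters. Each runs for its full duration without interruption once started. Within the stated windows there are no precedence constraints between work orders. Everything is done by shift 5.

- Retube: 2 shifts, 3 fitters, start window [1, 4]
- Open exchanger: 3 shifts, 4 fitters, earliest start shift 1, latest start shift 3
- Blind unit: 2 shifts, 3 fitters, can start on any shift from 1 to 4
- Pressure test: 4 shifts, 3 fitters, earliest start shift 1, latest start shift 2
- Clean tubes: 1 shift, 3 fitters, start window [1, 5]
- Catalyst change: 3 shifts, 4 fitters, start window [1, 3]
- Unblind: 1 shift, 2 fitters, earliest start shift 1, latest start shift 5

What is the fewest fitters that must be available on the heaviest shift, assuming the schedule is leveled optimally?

Early-start (Retube@1, Open exchanger@1, Blind unit@1, Pressure test@1, Clean tubes@1, Catalyst change@1, Unblind@1) gives peak 22: s1:22  s2:17  s3:11  s4:3  s5:0.
Shift Open exchanger→3, Clean tubes→5, Catalyst change→3.
Schedule Retube@1, Open exchanger@3, Blind unit@1, Pressure test@1, Clean tubes@5, Catalyst change@3, Unblind@1: s1:11  s2:9  s3:11  s4:11  s5:11 — peak 11.
Total fitter-shifts = 53 over 5 shifts ⇒ peak ≥ ⌈53/5⌉ = 11, so 11 is optimal.

11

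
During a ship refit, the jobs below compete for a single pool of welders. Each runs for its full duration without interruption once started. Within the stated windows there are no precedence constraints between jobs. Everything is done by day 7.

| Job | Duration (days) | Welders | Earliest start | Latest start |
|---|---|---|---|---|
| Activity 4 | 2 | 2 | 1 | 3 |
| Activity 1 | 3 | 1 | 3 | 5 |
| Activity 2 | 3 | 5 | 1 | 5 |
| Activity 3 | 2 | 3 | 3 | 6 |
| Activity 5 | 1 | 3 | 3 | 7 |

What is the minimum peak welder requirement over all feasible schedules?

Early-start (Activity 4@1, Activity 1@3, Activity 2@1, Activity 3@3, Activity 5@3) gives peak 12: d1:7  d2:7  d3:12  d4:4  d5:1  d6:0  d7:0.
Shift Activity 2→3, Activity 3→6, Activity 5→6.
Schedule Activity 4@1, Activity 1@3, Activity 2@3, Activity 3@6, Activity 5@6: d1:2  d2:2  d3:6  d4:6  d5:6  d6:6  d7:3 — peak 6.

6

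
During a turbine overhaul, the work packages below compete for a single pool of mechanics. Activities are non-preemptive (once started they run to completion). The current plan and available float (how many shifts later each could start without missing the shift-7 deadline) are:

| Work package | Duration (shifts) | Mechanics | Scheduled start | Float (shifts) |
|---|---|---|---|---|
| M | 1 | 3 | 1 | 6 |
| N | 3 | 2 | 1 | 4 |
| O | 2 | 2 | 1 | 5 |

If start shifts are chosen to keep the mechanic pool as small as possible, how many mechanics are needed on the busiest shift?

3

Early-start (M@1, N@1, O@1) gives peak 7: s1:7  s2:4  s3:2  s4:0  s5:0  s6:0  s7:0.
Shift N→2, O→5.
Schedule M@1, N@2, O@5: s1:3  s2:2  s3:2  s4:2  s5:2  s6:2  s7:0 — peak 3.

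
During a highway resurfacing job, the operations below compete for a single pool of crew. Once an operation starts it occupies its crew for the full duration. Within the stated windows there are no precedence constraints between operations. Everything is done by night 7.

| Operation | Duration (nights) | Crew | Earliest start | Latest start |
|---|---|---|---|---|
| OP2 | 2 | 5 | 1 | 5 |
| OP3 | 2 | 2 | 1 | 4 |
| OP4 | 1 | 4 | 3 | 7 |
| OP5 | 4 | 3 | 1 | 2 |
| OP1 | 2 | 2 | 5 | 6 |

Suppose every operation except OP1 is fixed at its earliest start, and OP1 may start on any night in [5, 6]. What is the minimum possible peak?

10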